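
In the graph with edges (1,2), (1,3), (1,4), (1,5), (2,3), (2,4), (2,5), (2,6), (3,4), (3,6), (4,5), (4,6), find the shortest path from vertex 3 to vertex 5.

Step 1: Build adjacency list:
  1: 2, 3, 4, 5
  2: 1, 3, 4, 5, 6
  3: 1, 2, 4, 6
  4: 1, 2, 3, 5, 6
  5: 1, 2, 4
  6: 2, 3, 4

Step 2: BFS from vertex 3 to find shortest path to 5:
  vertex 1 reached at distance 1
  vertex 2 reached at distance 1
  vertex 4 reached at distance 1
  vertex 6 reached at distance 1
  vertex 5 reached at distance 2

Step 3: Shortest path: 3 -> 4 -> 5
Path length: 2 edges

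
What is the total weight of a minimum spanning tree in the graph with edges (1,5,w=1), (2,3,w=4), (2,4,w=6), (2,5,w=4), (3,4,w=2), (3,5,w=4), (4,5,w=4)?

Apply Kruskal's algorithm (sort edges by weight, add if no cycle):

Sorted edges by weight:
  (1,5) w=1
  (3,4) w=2
  (2,5) w=4
  (2,3) w=4
  (3,5) w=4
  (4,5) w=4
  (2,4) w=6

Add edge (1,5) w=1 -- no cycle. Running total: 1
Add edge (3,4) w=2 -- no cycle. Running total: 3
Add edge (2,5) w=4 -- no cycle. Running total: 7
Add edge (2,3) w=4 -- no cycle. Running total: 11

MST edges: (1,5,w=1), (3,4,w=2), (2,5,w=4), (2,3,w=4)
Total MST weight: 1 + 2 + 4 + 4 = 11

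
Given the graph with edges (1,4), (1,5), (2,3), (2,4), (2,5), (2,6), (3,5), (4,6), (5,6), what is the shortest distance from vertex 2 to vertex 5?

Step 1: Build adjacency list:
  1: 4, 5
  2: 3, 4, 5, 6
  3: 2, 5
  4: 1, 2, 6
  5: 1, 2, 3, 6
  6: 2, 4, 5

Step 2: BFS from vertex 2 to find shortest path to 5:
  vertex 3 reached at distance 1
  vertex 4 reached at distance 1
  vertex 5 reached at distance 1

Step 3: Shortest path: 2 -> 5
Path length: 1 edge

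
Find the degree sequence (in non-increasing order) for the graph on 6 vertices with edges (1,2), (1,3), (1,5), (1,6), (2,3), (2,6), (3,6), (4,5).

Step 1: Count edges incident to each vertex:
  deg(1) = 4 (neighbors: 2, 3, 5, 6)
  deg(2) = 3 (neighbors: 1, 3, 6)
  deg(3) = 3 (neighbors: 1, 2, 6)
  deg(4) = 1 (neighbors: 5)
  deg(5) = 2 (neighbors: 1, 4)
  deg(6) = 3 (neighbors: 1, 2, 3)

Step 2: Sort degrees in non-increasing order:
  Degrees: [4, 3, 3, 1, 2, 3] -> sorted: [4, 3, 3, 3, 2, 1]

Degree sequence: [4, 3, 3, 3, 2, 1]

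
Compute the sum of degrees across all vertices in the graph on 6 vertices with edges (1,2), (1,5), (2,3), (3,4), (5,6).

Step 1: Count edges incident to each vertex:
  deg(1) = 2 (neighbors: 2, 5)
  deg(2) = 2 (neighbors: 1, 3)
  deg(3) = 2 (neighbors: 2, 4)
  deg(4) = 1 (neighbors: 3)
  deg(5) = 2 (neighbors: 1, 6)
  deg(6) = 1 (neighbors: 5)

Step 2: Sum all degrees:
  2 + 2 + 2 + 1 + 2 + 1 = 10

Verification: sum of degrees = 2 * |E| = 2 * 5 = 10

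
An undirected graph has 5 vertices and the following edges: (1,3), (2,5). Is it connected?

Step 1: Build adjacency list from edges:
  1: 3
  2: 5
  3: 1
  4: (none)
  5: 2

Step 2: Run BFS/DFS from vertex 1:
  Visited: {1, 3}
  Reached 2 of 5 vertices

Step 3: Only 2 of 5 vertices reached. Graph is disconnected.
Connected components: {1, 3}, {2, 5}, {4}
Answer: No, the graph is not connected (3 components).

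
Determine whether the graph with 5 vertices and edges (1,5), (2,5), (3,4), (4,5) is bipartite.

Step 1: Attempt 2-coloring using BFS:
  Start at vertex 1, assign color 0
  Color vertex 5 with color 1 (neighbor of 1)
  Color vertex 2 with color 0 (neighbor of 5)
  Color vertex 4 with color 0 (neighbor of 5)
  Color vertex 3 with color 1 (neighbor of 4)

Step 2: 2-coloring succeeded. No conflicts found.
  Set A (color 0): {1, 2, 4}
  Set B (color 1): {3, 5}

The graph is bipartite with partition {1, 2, 4}, {3, 5}.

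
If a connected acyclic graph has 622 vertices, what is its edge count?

A tree on n vertices always has exactly n - 1 edges.
For n = 622: edges = 622 - 1 = 621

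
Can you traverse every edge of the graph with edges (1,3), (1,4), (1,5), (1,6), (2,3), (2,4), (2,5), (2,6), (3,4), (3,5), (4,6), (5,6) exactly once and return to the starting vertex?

Step 1: Find the degree of each vertex:
  deg(1) = 4
  deg(2) = 4
  deg(3) = 4
  deg(4) = 4
  deg(5) = 4
  deg(6) = 4

Step 2: Count vertices with odd degree:
  All vertices have even degree (0 odd-degree vertices)

Step 3: Apply Euler's theorem:
  - Eulerian circuit exists iff graph is connected and all vertices have even degree
  - Eulerian path exists iff graph is connected and has 0 or 2 odd-degree vertices

Graph is connected with 0 odd-degree vertices.
Both Eulerian circuit and Eulerian path exist.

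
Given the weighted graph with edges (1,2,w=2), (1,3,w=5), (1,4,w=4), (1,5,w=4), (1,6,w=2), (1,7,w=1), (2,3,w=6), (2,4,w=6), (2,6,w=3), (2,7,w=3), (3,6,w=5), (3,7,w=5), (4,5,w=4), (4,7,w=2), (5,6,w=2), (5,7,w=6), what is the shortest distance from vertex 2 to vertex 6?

Step 1: Build adjacency list with weights:
  1: 2(w=2), 3(w=5), 4(w=4), 5(w=4), 6(w=2), 7(w=1)
  2: 1(w=2), 3(w=6), 4(w=6), 6(w=3), 7(w=3)
  3: 1(w=5), 2(w=6), 6(w=5), 7(w=5)
  4: 1(w=4), 2(w=6), 5(w=4), 7(w=2)
  5: 1(w=4), 4(w=4), 6(w=2), 7(w=6)
  6: 1(w=2), 2(w=3), 3(w=5), 5(w=2)
  7: 1(w=1), 2(w=3), 3(w=5), 4(w=2), 5(w=6)

Step 2: Apply Dijkstra's algorithm from vertex 2:
  Visit vertex 2 (distance=0)
    Update dist[1] = 2
    Update dist[3] = 6
    Update dist[4] = 6
    Update dist[6] = 3
    Update dist[7] = 3
  Visit vertex 1 (distance=2)
    Update dist[5] = 6
  Visit vertex 6 (distance=3)
    Update dist[5] = 5

Step 3: Shortest path: 2 -> 6
Total weight: 3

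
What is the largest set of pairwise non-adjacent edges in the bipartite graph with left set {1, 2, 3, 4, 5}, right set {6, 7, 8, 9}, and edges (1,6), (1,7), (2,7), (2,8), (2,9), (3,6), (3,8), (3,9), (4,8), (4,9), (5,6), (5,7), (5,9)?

Step 1: List the neighbors of each left vertex:
  1: 6, 7
  2: 7, 8, 9
  3: 6, 8, 9
  4: 8, 9
  5: 6, 7, 9

Step 2: Greedily match left vertices, then look for augmenting paths:
  Match 1 -- 6
  Match 2 -- 7
  Match 3 -- 8
  Match 4 -- 9
  No augmenting path remains.

Step 3: Verify this is maximum:
  Matching size 4 = min(|L|, |R|) = min(5, 4), which is an upper bound, so this matching is maximum.

Maximum matching: {(1,6), (2,7), (3,8), (4,9)}
Size: 4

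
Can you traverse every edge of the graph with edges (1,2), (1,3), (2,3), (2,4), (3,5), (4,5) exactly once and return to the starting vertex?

Step 1: Find the degree of each vertex:
  deg(1) = 2
  deg(2) = 3
  deg(3) = 3
  deg(4) = 2
  deg(5) = 2

Step 2: Count vertices with odd degree:
  Odd-degree vertices: 2, 3 (2 total)

Step 3: Apply Euler's theorem:
  - Eulerian circuit exists iff graph is connected and all vertices have even degree
  - Eulerian path exists iff graph is connected and has 0 or 2 odd-degree vertices

Graph is connected with exactly 2 odd-degree vertices (2, 3).
Eulerian path exists (starting and ending at the odd-degree vertices), but no Eulerian circuit.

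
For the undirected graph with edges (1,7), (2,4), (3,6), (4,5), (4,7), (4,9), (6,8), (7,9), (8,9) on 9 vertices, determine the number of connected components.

Step 1: Build adjacency list from edges:
  1: 7
  2: 4
  3: 6
  4: 2, 5, 7, 9
  5: 4
  6: 3, 8
  7: 1, 4, 9
  8: 6, 9
  9: 4, 7, 8

Step 2: Run BFS/DFS from vertex 1:
  Visited: {1, 7, 4, 9, 2, 5, 8, 6, 3}
  Reached 9 of 9 vertices

Step 3: All 9 vertices reached from vertex 1, so the graph is connected.
Number of connected components: 1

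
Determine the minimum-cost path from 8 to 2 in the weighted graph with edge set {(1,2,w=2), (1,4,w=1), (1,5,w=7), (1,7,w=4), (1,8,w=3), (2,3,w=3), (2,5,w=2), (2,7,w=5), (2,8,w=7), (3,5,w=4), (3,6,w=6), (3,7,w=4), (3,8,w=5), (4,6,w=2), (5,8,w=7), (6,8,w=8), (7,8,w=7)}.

Step 1: Build adjacency list with weights:
  1: 2(w=2), 4(w=1), 5(w=7), 7(w=4), 8(w=3)
  2: 1(w=2), 3(w=3), 5(w=2), 7(w=5), 8(w=7)
  3: 2(w=3), 5(w=4), 6(w=6), 7(w=4), 8(w=5)
  4: 1(w=1), 6(w=2)
  5: 1(w=7), 2(w=2), 3(w=4), 8(w=7)
  6: 3(w=6), 4(w=2), 8(w=8)
  7: 1(w=4), 2(w=5), 3(w=4), 8(w=7)
  8: 1(w=3), 2(w=7), 3(w=5), 5(w=7), 6(w=8), 7(w=7)

Step 2: Apply Dijkstra's algorithm from vertex 8:
  Visit vertex 8 (distance=0)
    Update dist[1] = 3
    Update dist[2] = 7
    Update dist[3] = 5
    Update dist[5] = 7
    Update dist[6] = 8
    Update dist[7] = 7
  Visit vertex 1 (distance=3)
    Update dist[2] = 5
    Update dist[4] = 4
  Visit vertex 4 (distance=4)
    Update dist[6] = 6
  Visit vertex 2 (distance=5)

Step 3: Shortest path: 8 -> 1 -> 2
Total weight: 3 + 2 = 5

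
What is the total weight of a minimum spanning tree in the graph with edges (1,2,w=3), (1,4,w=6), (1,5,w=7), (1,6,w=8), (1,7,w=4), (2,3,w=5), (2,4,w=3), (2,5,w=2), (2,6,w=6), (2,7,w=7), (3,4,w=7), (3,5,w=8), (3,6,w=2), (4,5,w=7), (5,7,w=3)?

Apply Kruskal's algorithm (sort edges by weight, add if no cycle):

Sorted edges by weight:
  (2,5) w=2
  (3,6) w=2
  (1,2) w=3
  (2,4) w=3
  (5,7) w=3
  (1,7) w=4
  (2,3) w=5
  (1,4) w=6
  (2,6) w=6
  (1,5) w=7
  (2,7) w=7
  (3,4) w=7
  (4,5) w=7
  (1,6) w=8
  (3,5) w=8

Add edge (2,5) w=2 -- no cycle. Running total: 2
Add edge (3,6) w=2 -- no cycle. Running total: 4
Add edge (1,2) w=3 -- no cycle. Running total: 7
Add edge (2,4) w=3 -- no cycle. Running total: 10
Add edge (5,7) w=3 -- no cycle. Running total: 13
Skip edge (1,7) w=4 -- would create cycle
Add edge (2,3) w=5 -- no cycle. Running total: 18

MST edges: (2,5,w=2), (3,6,w=2), (1,2,w=3), (2,4,w=3), (5,7,w=3), (2,3,w=5)
Total MST weight: 2 + 2 + 3 + 3 + 3 + 5 = 18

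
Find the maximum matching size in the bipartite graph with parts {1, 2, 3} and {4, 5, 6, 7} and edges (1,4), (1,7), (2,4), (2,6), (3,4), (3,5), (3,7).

Step 1: List the neighbors of each left vertex:
  1: 4, 7
  2: 4, 6
  3: 4, 5, 7

Step 2: Greedily match left vertices, then look for augmenting paths:
  Match 1 -- 4
  Match 2 -- 6
  Match 3 -- 5
  No augmenting path remains.

Step 3: Verify this is maximum:
  Matching size 3 = min(|L|, |R|) = min(3, 4), which is an upper bound, so this matching is maximum.

Maximum matching: {(1,4), (2,6), (3,5)}
Size: 3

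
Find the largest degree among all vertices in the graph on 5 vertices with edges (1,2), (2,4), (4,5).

Step 1: Count edges incident to each vertex:
  deg(1) = 1 (neighbors: 2)
  deg(2) = 2 (neighbors: 1, 4)
  deg(3) = 0 (neighbors: none)
  deg(4) = 2 (neighbors: 2, 5)
  deg(5) = 1 (neighbors: 4)

Step 2: Find maximum:
  max(1, 2, 0, 2, 1) = 2 (vertex 2)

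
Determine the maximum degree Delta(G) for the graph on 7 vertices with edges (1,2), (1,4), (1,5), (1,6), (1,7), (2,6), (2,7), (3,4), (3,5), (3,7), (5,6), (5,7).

Step 1: Count edges incident to each vertex:
  deg(1) = 5 (neighbors: 2, 4, 5, 6, 7)
  deg(2) = 3 (neighbors: 1, 6, 7)
  deg(3) = 3 (neighbors: 4, 5, 7)
  deg(4) = 2 (neighbors: 1, 3)
  deg(5) = 4 (neighbors: 1, 3, 6, 7)
  deg(6) = 3 (neighbors: 1, 2, 5)
  deg(7) = 4 (neighbors: 1, 2, 3, 5)

Step 2: Find maximum:
  max(5, 3, 3, 2, 4, 3, 4) = 5 (vertex 1)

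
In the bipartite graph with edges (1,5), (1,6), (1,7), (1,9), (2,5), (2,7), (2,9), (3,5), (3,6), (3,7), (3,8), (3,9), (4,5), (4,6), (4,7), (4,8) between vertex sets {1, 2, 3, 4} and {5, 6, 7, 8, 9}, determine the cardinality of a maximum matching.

Step 1: List the neighbors of each left vertex:
  1: 5, 6, 7, 9
  2: 5, 7, 9
  3: 5, 6, 7, 8, 9
  4: 5, 6, 7, 8

Step 2: Greedily match left vertices, then look for augmenting paths:
  Match 1 -- 5
  Match 2 -- 7
  Match 3 -- 6
  Match 4 -- 8
  No augmenting path remains.

Step 3: Verify this is maximum:
  Matching size 4 = min(|L|, |R|) = min(4, 5), which is an upper bound, so this matching is maximum.

Maximum matching: {(1,5), (2,7), (3,6), (4,8)}
Size: 4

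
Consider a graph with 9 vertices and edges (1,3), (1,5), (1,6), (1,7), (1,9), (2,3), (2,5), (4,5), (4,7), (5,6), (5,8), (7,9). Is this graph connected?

Step 1: Build adjacency list from edges:
  1: 3, 5, 6, 7, 9
  2: 3, 5
  3: 1, 2
  4: 5, 7
  5: 1, 2, 4, 6, 8
  6: 1, 5
  7: 1, 4, 9
  8: 5
  9: 1, 7

Step 2: Run BFS/DFS from vertex 1:
  Visited: {1, 3, 5, 6, 7, 9, 2, 4, 8}
  Reached 9 of 9 vertices

Step 3: All 9 vertices reached from vertex 1, so the graph is connected.
Answer: Yes, the graph is connected.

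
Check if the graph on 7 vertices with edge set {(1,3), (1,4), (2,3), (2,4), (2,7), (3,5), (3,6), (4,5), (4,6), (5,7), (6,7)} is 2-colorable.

Step 1: Attempt 2-coloring using BFS:
  Start at vertex 1, assign color 0
  Color vertex 3 with color 1 (neighbor of 1)
  Color vertex 4 with color 1 (neighbor of 1)
  Color vertex 2 with color 0 (neighbor of 3)
  Color vertex 5 with color 0 (neighbor of 3)
  Color vertex 6 with color 0 (neighbor of 3)
  Color vertex 7 with color 1 (neighbor of 2)

Step 2: 2-coloring succeeded. No conflicts found.
  Set A (color 0): {1, 2, 5, 6}
  Set B (color 1): {3, 4, 7}

The graph is bipartite with partition {1, 2, 5, 6}, {3, 4, 7}.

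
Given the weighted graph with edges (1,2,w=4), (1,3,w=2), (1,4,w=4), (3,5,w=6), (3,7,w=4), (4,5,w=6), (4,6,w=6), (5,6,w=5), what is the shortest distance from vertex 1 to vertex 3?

Step 1: Build adjacency list with weights:
  1: 2(w=4), 3(w=2), 4(w=4)
  2: 1(w=4)
  3: 1(w=2), 5(w=6), 7(w=4)
  4: 1(w=4), 5(w=6), 6(w=6)
  5: 3(w=6), 4(w=6), 6(w=5)
  6: 4(w=6), 5(w=5)
  7: 3(w=4)

Step 2: Apply Dijkstra's algorithm from vertex 1:
  Visit vertex 1 (distance=0)
    Update dist[2] = 4
    Update dist[3] = 2
    Update dist[4] = 4
  Visit vertex 3 (distance=2)
    Update dist[5] = 8
    Update dist[7] = 6

Step 3: Shortest path: 1 -> 3
Total weight: 2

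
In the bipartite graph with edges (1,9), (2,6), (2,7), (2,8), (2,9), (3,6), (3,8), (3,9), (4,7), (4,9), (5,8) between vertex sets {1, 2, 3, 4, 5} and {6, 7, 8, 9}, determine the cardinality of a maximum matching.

Step 1: List the neighbors of each left vertex:
  1: 9
  2: 6, 7, 8, 9
  3: 6, 8, 9
  4: 7, 9
  5: 8

Step 2: Greedily match left vertices, then look for augmenting paths:
  Match 1 -- 9
  Match 2 -- 6
  Match 3 -- 8
  Match 4 -- 7
  No augmenting path remains.

Step 3: Verify this is maximum:
  Matching size 4 = min(|L|, |R|) = min(5, 4), which is an upper bound, so this matching is maximum.

Maximum matching: {(1,9), (2,6), (3,8), (4,7)}
Size: 4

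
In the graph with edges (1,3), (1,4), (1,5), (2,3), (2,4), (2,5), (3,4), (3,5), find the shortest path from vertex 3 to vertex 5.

Step 1: Build adjacency list:
  1: 3, 4, 5
  2: 3, 4, 5
  3: 1, 2, 4, 5
  4: 1, 2, 3
  5: 1, 2, 3

Step 2: BFS from vertex 3 to find shortest path to 5:
  vertex 1 reached at distance 1
  vertex 2 reached at distance 1
  vertex 4 reached at distance 1
  vertex 5 reached at distance 1

Step 3: Shortest path: 3 -> 5
Path length: 1 edge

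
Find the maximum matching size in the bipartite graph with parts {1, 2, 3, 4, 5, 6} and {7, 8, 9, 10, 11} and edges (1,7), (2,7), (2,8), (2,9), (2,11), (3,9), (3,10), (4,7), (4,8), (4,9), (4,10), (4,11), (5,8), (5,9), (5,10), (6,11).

Step 1: List the neighbors of each left vertex:
  1: 7
  2: 7, 8, 9, 11
  3: 9, 10
  4: 7, 8, 9, 10, 11
  5: 8, 9, 10
  6: 11

Step 2: Greedily match left vertices, then look for augmenting paths:
  Match 1 -- 7
  Match 2 -- 8
  Match 3 -- 9
  Match 4 -- 10
  Match 6 -- 11
  No augmenting path remains.

Step 3: Verify this is maximum:
  Matching size 5 = min(|L|, |R|) = min(6, 5), which is an upper bound, so this matching is maximum.

Maximum matching: {(1,7), (2,8), (3,9), (4,10), (6,11)}
Size: 5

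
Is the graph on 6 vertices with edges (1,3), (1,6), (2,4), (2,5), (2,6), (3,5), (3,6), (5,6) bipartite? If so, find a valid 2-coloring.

Step 1: Attempt 2-coloring using BFS:
  Start at vertex 1, assign color 0
  Color vertex 3 with color 1 (neighbor of 1)
  Color vertex 6 with color 1 (neighbor of 1)
  Color vertex 5 with color 0 (neighbor of 3)

Step 2: Conflict found! Vertices 3 and 6 are adjacent but have the same color.
This means the graph contains an odd cycle.

The graph is NOT bipartite.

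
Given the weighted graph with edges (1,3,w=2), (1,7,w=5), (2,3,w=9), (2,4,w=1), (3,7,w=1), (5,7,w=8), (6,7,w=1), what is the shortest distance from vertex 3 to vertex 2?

Step 1: Build adjacency list with weights:
  1: 3(w=2), 7(w=5)
  2: 3(w=9), 4(w=1)
  3: 1(w=2), 2(w=9), 7(w=1)
  4: 2(w=1)
  5: 7(w=8)
  6: 7(w=1)
  7: 1(w=5), 3(w=1), 5(w=8), 6(w=1)

Step 2: Apply Dijkstra's algorithm from vertex 3:
  Visit vertex 3 (distance=0)
    Update dist[1] = 2
    Update dist[2] = 9
    Update dist[7] = 1
  Visit vertex 7 (distance=1)
    Update dist[5] = 9
    Update dist[6] = 2
  Visit vertex 1 (distance=2)
  Visit vertex 6 (distance=2)
  Visit vertex 2 (distance=9)
    Update dist[4] = 10

Step 3: Shortest path: 3 -> 2
Total weight: 9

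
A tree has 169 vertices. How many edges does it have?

A tree on n vertices always has exactly n - 1 edges.
For n = 169: edges = 169 - 1 = 168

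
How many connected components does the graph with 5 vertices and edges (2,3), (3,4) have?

Step 1: Build adjacency list from edges:
  1: (none)
  2: 3
  3: 2, 4
  4: 3
  5: (none)

Step 2: Run BFS/DFS from vertex 1:
  Visited: {1}
  Reached 1 of 5 vertices

Step 3: Only 1 of 5 vertices reached. Graph is disconnected.
Connected components: {1}, {2, 3, 4}, {5}
Number of connected components: 3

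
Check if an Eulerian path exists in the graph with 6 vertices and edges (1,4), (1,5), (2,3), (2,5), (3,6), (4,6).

Step 1: Find the degree of each vertex:
  deg(1) = 2
  deg(2) = 2
  deg(3) = 2
  deg(4) = 2
  deg(5) = 2
  deg(6) = 2

Step 2: Count vertices with odd degree:
  All vertices have even degree (0 odd-degree vertices)

Step 3: Apply Euler's theorem:
  - Eulerian circuit exists iff graph is connected and all vertices have even degree
  - Eulerian path exists iff graph is connected and has 0 or 2 odd-degree vertices

Graph is connected with 0 odd-degree vertices.
Both Eulerian circuit and Eulerian path exist.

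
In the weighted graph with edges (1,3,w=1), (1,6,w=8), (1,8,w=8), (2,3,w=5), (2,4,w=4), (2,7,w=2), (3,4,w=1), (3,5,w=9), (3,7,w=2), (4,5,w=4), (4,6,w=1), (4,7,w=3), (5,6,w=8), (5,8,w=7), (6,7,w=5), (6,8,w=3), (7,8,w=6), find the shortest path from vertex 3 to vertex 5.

Step 1: Build adjacency list with weights:
  1: 3(w=1), 6(w=8), 8(w=8)
  2: 3(w=5), 4(w=4), 7(w=2)
  3: 1(w=1), 2(w=5), 4(w=1), 5(w=9), 7(w=2)
  4: 2(w=4), 3(w=1), 5(w=4), 6(w=1), 7(w=3)
  5: 3(w=9), 4(w=4), 6(w=8), 8(w=7)
  6: 1(w=8), 4(w=1), 5(w=8), 7(w=5), 8(w=3)
  7: 2(w=2), 3(w=2), 4(w=3), 6(w=5), 8(w=6)
  8: 1(w=8), 5(w=7), 6(w=3), 7(w=6)

Step 2: Apply Dijkstra's algorithm from vertex 3:
  Visit vertex 3 (distance=0)
    Update dist[1] = 1
    Update dist[2] = 5
    Update dist[4] = 1
    Update dist[5] = 9
    Update dist[7] = 2
  Visit vertex 1 (distance=1)
    Update dist[6] = 9
    Update dist[8] = 9
  Visit vertex 4 (distance=1)
    Update dist[5] = 5
    Update dist[6] = 2
  Visit vertex 6 (distance=2)
    Update dist[8] = 5
  Visit vertex 7 (distance=2)
    Update dist[2] = 4
  Visit vertex 2 (distance=4)
  Visit vertex 5 (distance=5)

Step 3: Shortest path: 3 -> 4 -> 5
Total weight: 1 + 4 = 5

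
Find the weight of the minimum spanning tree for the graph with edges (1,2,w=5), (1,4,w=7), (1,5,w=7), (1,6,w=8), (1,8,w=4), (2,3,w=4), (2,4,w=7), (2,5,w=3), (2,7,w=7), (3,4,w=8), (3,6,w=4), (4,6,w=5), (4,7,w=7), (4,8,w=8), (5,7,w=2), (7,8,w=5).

Apply Kruskal's algorithm (sort edges by weight, add if no cycle):

Sorted edges by weight:
  (5,7) w=2
  (2,5) w=3
  (1,8) w=4
  (2,3) w=4
  (3,6) w=4
  (1,2) w=5
  (4,6) w=5
  (7,8) w=5
  (1,4) w=7
  (1,5) w=7
  (2,4) w=7
  (2,7) w=7
  (4,7) w=7
  (1,6) w=8
  (3,4) w=8
  (4,8) w=8

Add edge (5,7) w=2 -- no cycle. Running total: 2
Add edge (2,5) w=3 -- no cycle. Running total: 5
Add edge (1,8) w=4 -- no cycle. Running total: 9
Add edge (2,3) w=4 -- no cycle. Running total: 13
Add edge (3,6) w=4 -- no cycle. Running total: 17
Add edge (1,2) w=5 -- no cycle. Running total: 22
Add edge (4,6) w=5 -- no cycle. Running total: 27

MST edges: (5,7,w=2), (2,5,w=3), (1,8,w=4), (2,3,w=4), (3,6,w=4), (1,2,w=5), (4,6,w=5)
Total MST weight: 2 + 3 + 4 + 4 + 4 + 5 + 5 = 27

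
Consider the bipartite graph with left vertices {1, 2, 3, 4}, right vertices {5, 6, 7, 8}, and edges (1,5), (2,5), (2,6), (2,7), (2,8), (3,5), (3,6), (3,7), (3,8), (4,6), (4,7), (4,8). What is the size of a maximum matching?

Step 1: List the neighbors of each left vertex:
  1: 5
  2: 5, 6, 7, 8
  3: 5, 6, 7, 8
  4: 6, 7, 8

Step 2: Greedily match left vertices, then look for augmenting paths:
  Match 1 -- 5
  Match 2 -- 6
  Match 3 -- 7
  Match 4 -- 8
  No augmenting path remains.

Step 3: Verify this is maximum:
  Matching size 4 = min(|L|, |R|) = min(4, 4), which is an upper bound, so this matching is maximum.

Maximum matching: {(1,5), (2,6), (3,7), (4,8)}
Size: 4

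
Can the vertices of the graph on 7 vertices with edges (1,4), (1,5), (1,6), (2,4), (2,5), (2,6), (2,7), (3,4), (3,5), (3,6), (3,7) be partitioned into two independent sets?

Step 1: Attempt 2-coloring using BFS:
  Start at vertex 1, assign color 0
  Color vertex 4 with color 1 (neighbor of 1)
  Color vertex 5 with color 1 (neighbor of 1)
  Color vertex 6 with color 1 (neighbor of 1)
  Color vertex 2 with color 0 (neighbor of 4)
  Color vertex 3 with color 0 (neighbor of 4)
  Color vertex 7 with color 1 (neighbor of 2)

Step 2: 2-coloring succeeded. No conflicts found.
  Set A (color 0): {1, 2, 3}
  Set B (color 1): {4, 5, 6, 7}

The graph is bipartite with partition {1, 2, 3}, {4, 5, 6, 7}.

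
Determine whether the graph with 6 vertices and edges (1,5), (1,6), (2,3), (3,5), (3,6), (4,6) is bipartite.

Step 1: Attempt 2-coloring using BFS:
  Start at vertex 1, assign color 0
  Color vertex 5 with color 1 (neighbor of 1)
  Color vertex 6 with color 1 (neighbor of 1)
  Color vertex 3 with color 0 (neighbor of 5)
  Color vertex 4 with color 0 (neighbor of 6)
  Color vertex 2 with color 1 (neighbor of 3)

Step 2: 2-coloring succeeded. No conflicts found.
  Set A (color 0): {1, 3, 4}
  Set B (color 1): {2, 5, 6}

The graph is bipartite with partition {1, 3, 4}, {2, 5, 6}.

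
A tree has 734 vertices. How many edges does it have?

A tree on n vertices always has exactly n - 1 edges.
For n = 734: edges = 734 - 1 = 733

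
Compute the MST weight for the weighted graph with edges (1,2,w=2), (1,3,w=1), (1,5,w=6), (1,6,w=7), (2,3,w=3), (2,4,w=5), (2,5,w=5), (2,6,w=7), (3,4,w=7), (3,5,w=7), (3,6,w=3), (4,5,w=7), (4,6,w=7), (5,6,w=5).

Apply Kruskal's algorithm (sort edges by weight, add if no cycle):

Sorted edges by weight:
  (1,3) w=1
  (1,2) w=2
  (2,3) w=3
  (3,6) w=3
  (2,4) w=5
  (2,5) w=5
  (5,6) w=5
  (1,5) w=6
  (1,6) w=7
  (2,6) w=7
  (3,5) w=7
  (3,4) w=7
  (4,6) w=7
  (4,5) w=7

Add edge (1,3) w=1 -- no cycle. Running total: 1
Add edge (1,2) w=2 -- no cycle. Running total: 3
Skip edge (2,3) w=3 -- would create cycle
Add edge (3,6) w=3 -- no cycle. Running total: 6
Add edge (2,4) w=5 -- no cycle. Running total: 11
Add edge (2,5) w=5 -- no cycle. Running total: 16

MST edges: (1,3,w=1), (1,2,w=2), (3,6,w=3), (2,4,w=5), (2,5,w=5)
Total MST weight: 1 + 2 + 3 + 5 + 5 = 16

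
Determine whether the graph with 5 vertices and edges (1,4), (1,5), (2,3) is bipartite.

Step 1: Attempt 2-coloring using BFS:
  Start at vertex 1, assign color 0
  Color vertex 4 with color 1 (neighbor of 1)
  Color vertex 5 with color 1 (neighbor of 1)
  Start new component at vertex 2, assign color 0
  Color vertex 3 with color 1 (neighbor of 2)

Step 2: 2-coloring succeeded. No conflicts found.
  Set A (color 0): {1, 2}
  Set B (color 1): {3, 4, 5}

The graph is bipartite with partition {1, 2}, {3, 4, 5}.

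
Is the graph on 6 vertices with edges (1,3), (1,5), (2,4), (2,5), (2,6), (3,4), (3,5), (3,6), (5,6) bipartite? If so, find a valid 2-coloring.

Step 1: Attempt 2-coloring using BFS:
  Start at vertex 1, assign color 0
  Color vertex 3 with color 1 (neighbor of 1)
  Color vertex 5 with color 1 (neighbor of 1)
  Color vertex 4 with color 0 (neighbor of 3)

Step 2: Conflict found! Vertices 3 and 5 are adjacent but have the same color.
This means the graph contains an odd cycle.

The graph is NOT bipartite.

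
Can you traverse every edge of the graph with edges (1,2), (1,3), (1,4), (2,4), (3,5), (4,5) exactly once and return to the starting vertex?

Step 1: Find the degree of each vertex:
  deg(1) = 3
  deg(2) = 2
  deg(3) = 2
  deg(4) = 3
  deg(5) = 2

Step 2: Count vertices with odd degree:
  Odd-degree vertices: 1, 4 (2 total)

Step 3: Apply Euler's theorem:
  - Eulerian circuit exists iff graph is connected and all vertices have even degree
  - Eulerian path exists iff graph is connected and has 0 or 2 odd-degree vertices

Graph is connected with exactly 2 odd-degree vertices (1, 4).
Eulerian path exists (starting and ending at the odd-degree vertices), but no Eulerian circuit.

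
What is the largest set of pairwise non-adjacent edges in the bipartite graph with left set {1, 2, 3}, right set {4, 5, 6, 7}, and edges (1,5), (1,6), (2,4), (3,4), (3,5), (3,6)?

Step 1: List the neighbors of each left vertex:
  1: 5, 6
  2: 4
  3: 4, 5, 6

Step 2: Greedily match left vertices, then look for augmenting paths:
  Match 1 -- 5
  Match 2 -- 4
  Match 3 -- 6
  No augmenting path remains.

Step 3: Verify this is maximum:
  Matching size 3 = min(|L|, |R|) = min(3, 4), which is an upper bound, so this matching is maximum.

Maximum matching: {(1,5), (2,4), (3,6)}
Size: 3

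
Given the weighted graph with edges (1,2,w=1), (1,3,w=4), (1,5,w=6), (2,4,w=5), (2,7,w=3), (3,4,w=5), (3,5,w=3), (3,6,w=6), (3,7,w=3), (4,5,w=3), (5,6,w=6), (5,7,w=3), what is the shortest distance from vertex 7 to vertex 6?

Step 1: Build adjacency list with weights:
  1: 2(w=1), 3(w=4), 5(w=6)
  2: 1(w=1), 4(w=5), 7(w=3)
  3: 1(w=4), 4(w=5), 5(w=3), 6(w=6), 7(w=3)
  4: 2(w=5), 3(w=5), 5(w=3)
  5: 1(w=6), 3(w=3), 4(w=3), 6(w=6), 7(w=3)
  6: 3(w=6), 5(w=6)
  7: 2(w=3), 3(w=3), 5(w=3)

Step 2: Apply Dijkstra's algorithm from vertex 7:
  Visit vertex 7 (distance=0)
    Update dist[2] = 3
    Update dist[3] = 3
    Update dist[5] = 3
  Visit vertex 2 (distance=3)
    Update dist[1] = 4
    Update dist[4] = 8
  Visit vertex 3 (distance=3)
    Update dist[6] = 9
  Visit vertex 5 (distance=3)
    Update dist[4] = 6
  Visit vertex 1 (distance=4)
  Visit vertex 4 (distance=6)
  Visit vertex 6 (distance=9)

Step 3: Shortest path: 7 -> 3 -> 6
Total weight: 3 + 6 = 9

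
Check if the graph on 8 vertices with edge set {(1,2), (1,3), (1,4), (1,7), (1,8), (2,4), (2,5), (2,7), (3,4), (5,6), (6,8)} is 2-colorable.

Step 1: Attempt 2-coloring using BFS:
  Start at vertex 1, assign color 0
  Color vertex 2 with color 1 (neighbor of 1)
  Color vertex 3 with color 1 (neighbor of 1)
  Color vertex 4 with color 1 (neighbor of 1)
  Color vertex 7 with color 1 (neighbor of 1)
  Color vertex 8 with color 1 (neighbor of 1)

Step 2: Conflict found! Vertices 2 and 4 are adjacent but have the same color.
This means the graph contains an odd cycle.

The graph is NOT bipartite.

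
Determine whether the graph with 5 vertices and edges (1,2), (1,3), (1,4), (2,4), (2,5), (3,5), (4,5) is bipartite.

Step 1: Attempt 2-coloring using BFS:
  Start at vertex 1, assign color 0
  Color vertex 2 with color 1 (neighbor of 1)
  Color vertex 3 with color 1 (neighbor of 1)
  Color vertex 4 with color 1 (neighbor of 1)

Step 2: Conflict found! Vertices 2 and 4 are adjacent but have the same color.
This means the graph contains an odd cycle.

The graph is NOT bipartite.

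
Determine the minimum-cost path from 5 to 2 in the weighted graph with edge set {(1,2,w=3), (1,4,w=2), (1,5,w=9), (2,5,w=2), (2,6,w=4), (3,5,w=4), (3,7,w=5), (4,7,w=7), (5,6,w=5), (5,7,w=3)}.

Step 1: Build adjacency list with weights:
  1: 2(w=3), 4(w=2), 5(w=9)
  2: 1(w=3), 5(w=2), 6(w=4)
  3: 5(w=4), 7(w=5)
  4: 1(w=2), 7(w=7)
  5: 1(w=9), 2(w=2), 3(w=4), 6(w=5), 7(w=3)
  6: 2(w=4), 5(w=5)
  7: 3(w=5), 4(w=7), 5(w=3)

Step 2: Apply Dijkstra's algorithm from vertex 5:
  Visit vertex 5 (distance=0)
    Update dist[1] = 9
    Update dist[2] = 2
    Update dist[3] = 4
    Update dist[6] = 5
    Update dist[7] = 3
  Visit vertex 2 (distance=2)
    Update dist[1] = 5

Step 3: Shortest path: 5 -> 2
Total weight: 2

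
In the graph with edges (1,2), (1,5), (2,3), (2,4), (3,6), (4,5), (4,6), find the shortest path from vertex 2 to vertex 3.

Step 1: Build adjacency list:
  1: 2, 5
  2: 1, 3, 4
  3: 2, 6
  4: 2, 5, 6
  5: 1, 4
  6: 3, 4

Step 2: BFS from vertex 2 to find shortest path to 3:
  vertex 1 reached at distance 1
  vertex 3 reached at distance 1

Step 3: Shortest path: 2 -> 3
Path length: 1 edge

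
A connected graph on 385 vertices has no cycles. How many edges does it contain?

A tree on n vertices always has exactly n - 1 edges.
For n = 385: edges = 385 - 1 = 384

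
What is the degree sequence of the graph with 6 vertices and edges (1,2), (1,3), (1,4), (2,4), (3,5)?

Step 1: Count edges incident to each vertex:
  deg(1) = 3 (neighbors: 2, 3, 4)
  deg(2) = 2 (neighbors: 1, 4)
  deg(3) = 2 (neighbors: 1, 5)
  deg(4) = 2 (neighbors: 1, 2)
  deg(5) = 1 (neighbors: 3)
  deg(6) = 0 (neighbors: none)

Step 2: Sort degrees in non-increasing order:
  Degrees: [3, 2, 2, 2, 1, 0] -> sorted: [3, 2, 2, 2, 1, 0]

Degree sequence: [3, 2, 2, 2, 1, 0]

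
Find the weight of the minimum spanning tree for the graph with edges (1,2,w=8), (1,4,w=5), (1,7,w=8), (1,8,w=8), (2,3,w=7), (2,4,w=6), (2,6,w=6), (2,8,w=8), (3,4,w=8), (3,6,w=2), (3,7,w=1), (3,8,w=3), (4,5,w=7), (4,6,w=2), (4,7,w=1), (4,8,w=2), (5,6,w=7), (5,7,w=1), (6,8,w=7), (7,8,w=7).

Apply Kruskal's algorithm (sort edges by weight, add if no cycle):

Sorted edges by weight:
  (3,7) w=1
  (4,7) w=1
  (5,7) w=1
  (3,6) w=2
  (4,6) w=2
  (4,8) w=2
  (3,8) w=3
  (1,4) w=5
  (2,6) w=6
  (2,4) w=6
  (2,3) w=7
  (4,5) w=7
  (5,6) w=7
  (6,8) w=7
  (7,8) w=7
  (1,8) w=8
  (1,2) w=8
  (1,7) w=8
  (2,8) w=8
  (3,4) w=8

Add edge (3,7) w=1 -- no cycle. Running total: 1
Add edge (4,7) w=1 -- no cycle. Running total: 2
Add edge (5,7) w=1 -- no cycle. Running total: 3
Add edge (3,6) w=2 -- no cycle. Running total: 5
Skip edge (4,6) w=2 -- would create cycle
Add edge (4,8) w=2 -- no cycle. Running total: 7
Skip edge (3,8) w=3 -- would create cycle
Add edge (1,4) w=5 -- no cycle. Running total: 12
Add edge (2,6) w=6 -- no cycle. Running total: 18

MST edges: (3,7,w=1), (4,7,w=1), (5,7,w=1), (3,6,w=2), (4,8,w=2), (1,4,w=5), (2,6,w=6)
Total MST weight: 1 + 1 + 1 + 2 + 2 + 5 + 6 = 18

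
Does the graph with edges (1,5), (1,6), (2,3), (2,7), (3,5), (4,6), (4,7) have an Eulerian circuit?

Step 1: Find the degree of each vertex:
  deg(1) = 2
  deg(2) = 2
  deg(3) = 2
  deg(4) = 2
  deg(5) = 2
  deg(6) = 2
  deg(7) = 2

Step 2: Count vertices with odd degree:
  All vertices have even degree (0 odd-degree vertices)

Step 3: Apply Euler's theorem:
  - Eulerian circuit exists iff graph is connected and all vertices have even degree
  - Eulerian path exists iff graph is connected and has 0 or 2 odd-degree vertices

Graph is connected with 0 odd-degree vertices.
Both Eulerian circuit and Eulerian path exist.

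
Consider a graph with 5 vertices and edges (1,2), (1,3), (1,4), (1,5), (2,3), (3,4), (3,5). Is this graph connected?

Step 1: Build adjacency list from edges:
  1: 2, 3, 4, 5
  2: 1, 3
  3: 1, 2, 4, 5
  4: 1, 3
  5: 1, 3

Step 2: Run BFS/DFS from vertex 1:
  Visited: {1, 2, 3, 4, 5}
  Reached 5 of 5 vertices

Step 3: All 5 vertices reached from vertex 1, so the graph is connected.
Answer: Yes, the graph is connected.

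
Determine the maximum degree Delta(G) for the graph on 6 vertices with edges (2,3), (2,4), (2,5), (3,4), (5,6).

Step 1: Count edges incident to each vertex:
  deg(1) = 0 (neighbors: none)
  deg(2) = 3 (neighbors: 3, 4, 5)
  deg(3) = 2 (neighbors: 2, 4)
  deg(4) = 2 (neighbors: 2, 3)
  deg(5) = 2 (neighbors: 2, 6)
  deg(6) = 1 (neighbors: 5)

Step 2: Find maximum:
  max(0, 3, 2, 2, 2, 1) = 3 (vertex 2)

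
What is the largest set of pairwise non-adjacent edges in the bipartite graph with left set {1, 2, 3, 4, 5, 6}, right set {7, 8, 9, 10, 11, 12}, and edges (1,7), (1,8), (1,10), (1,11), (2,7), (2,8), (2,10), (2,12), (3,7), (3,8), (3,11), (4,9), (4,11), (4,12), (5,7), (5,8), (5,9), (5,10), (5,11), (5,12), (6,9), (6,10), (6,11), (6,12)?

Step 1: List the neighbors of each left vertex:
  1: 7, 8, 10, 11
  2: 7, 8, 10, 12
  3: 7, 8, 11
  4: 9, 11, 12
  5: 7, 8, 9, 10, 11, 12
  6: 9, 10, 11, 12

Step 2: Greedily match left vertices, then look for augmenting paths:
  Match 1 -- 7
  Match 2 -- 8
  Match 3 -- 11
  Match 4 -- 9
  Match 5 -- 10
  Match 6 -- 12
  No augmenting path remains.

Step 3: Verify this is maximum:
  Matching size 6 = min(|L|, |R|) = min(6, 6), which is an upper bound, so this matching is maximum.

Maximum matching: {(1,7), (2,8), (3,11), (4,9), (5,10), (6,12)}
Size: 6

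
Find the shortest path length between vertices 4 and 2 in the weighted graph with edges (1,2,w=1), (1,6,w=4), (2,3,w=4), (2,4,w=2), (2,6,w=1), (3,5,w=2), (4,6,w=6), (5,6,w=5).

Step 1: Build adjacency list with weights:
  1: 2(w=1), 6(w=4)
  2: 1(w=1), 3(w=4), 4(w=2), 6(w=1)
  3: 2(w=4), 5(w=2)
  4: 2(w=2), 6(w=6)
  5: 3(w=2), 6(w=5)
  6: 1(w=4), 2(w=1), 4(w=6), 5(w=5)

Step 2: Apply Dijkstra's algorithm from vertex 4:
  Visit vertex 4 (distance=0)
    Update dist[2] = 2
    Update dist[6] = 6
  Visit vertex 2 (distance=2)
    Update dist[1] = 3
    Update dist[3] = 6
    Update dist[6] = 3

Step 3: Shortest path: 4 -> 2
Total weight: 2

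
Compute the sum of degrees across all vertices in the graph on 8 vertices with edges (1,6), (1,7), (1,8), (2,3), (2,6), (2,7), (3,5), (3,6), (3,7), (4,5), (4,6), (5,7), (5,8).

Step 1: Count edges incident to each vertex:
  deg(1) = 3 (neighbors: 6, 7, 8)
  deg(2) = 3 (neighbors: 3, 6, 7)
  deg(3) = 4 (neighbors: 2, 5, 6, 7)
  deg(4) = 2 (neighbors: 5, 6)
  deg(5) = 4 (neighbors: 3, 4, 7, 8)
  deg(6) = 4 (neighbors: 1, 2, 3, 4)
  deg(7) = 4 (neighbors: 1, 2, 3, 5)
  deg(8) = 2 (neighbors: 1, 5)

Step 2: Sum all degrees:
  3 + 3 + 4 + 2 + 4 + 4 + 4 + 2 = 26

Verification: sum of degrees = 2 * |E| = 2 * 13 = 26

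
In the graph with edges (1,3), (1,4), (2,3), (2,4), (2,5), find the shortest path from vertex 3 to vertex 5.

Step 1: Build adjacency list:
  1: 3, 4
  2: 3, 4, 5
  3: 1, 2
  4: 1, 2
  5: 2

Step 2: BFS from vertex 3 to find shortest path to 5:
  vertex 1 reached at distance 1
  vertex 2 reached at distance 1
  vertex 4 reached at distance 2
  vertex 5 reached at distance 2

Step 3: Shortest path: 3 -> 2 -> 5
Path length: 2 edges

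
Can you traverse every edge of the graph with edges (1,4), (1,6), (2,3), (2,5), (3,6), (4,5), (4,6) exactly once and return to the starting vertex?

Step 1: Find the degree of each vertex:
  deg(1) = 2
  deg(2) = 2
  deg(3) = 2
  deg(4) = 3
  deg(5) = 2
  deg(6) = 3

Step 2: Count vertices with odd degree:
  Odd-degree vertices: 4, 6 (2 total)

Step 3: Apply Euler's theorem:
  - Eulerian circuit exists iff graph is connected and all vertices have even degree
  - Eulerian path exists iff graph is connected and has 0 or 2 odd-degree vertices

Graph is connected with exactly 2 odd-degree vertices (4, 6).
Eulerian path exists (starting and ending at the odd-degree vertices), but no Eulerian circuit.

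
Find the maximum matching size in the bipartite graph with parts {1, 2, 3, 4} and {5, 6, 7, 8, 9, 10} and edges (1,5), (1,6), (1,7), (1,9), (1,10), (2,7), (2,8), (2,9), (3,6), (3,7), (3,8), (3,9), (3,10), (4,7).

Step 1: List the neighbors of each left vertex:
  1: 5, 6, 7, 9, 10
  2: 7, 8, 9
  3: 6, 7, 8, 9, 10
  4: 7

Step 2: Greedily match left vertices, then look for augmenting paths:
  Match 1 -- 5
  Match 2 -- 8
  Match 3 -- 6
  Match 4 -- 7
  No augmenting path remains.

Step 3: Verify this is maximum:
  Matching size 4 = min(|L|, |R|) = min(4, 6), which is an upper bound, so this matching is maximum.

Maximum matching: {(1,5), (2,8), (3,6), (4,7)}
Size: 4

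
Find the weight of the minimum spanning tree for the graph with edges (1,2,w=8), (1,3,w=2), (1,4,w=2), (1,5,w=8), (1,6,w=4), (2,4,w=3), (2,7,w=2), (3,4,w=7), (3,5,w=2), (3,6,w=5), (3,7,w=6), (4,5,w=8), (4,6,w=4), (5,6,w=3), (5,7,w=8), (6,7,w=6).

Apply Kruskal's algorithm (sort edges by weight, add if no cycle):

Sorted edges by weight:
  (1,3) w=2
  (1,4) w=2
  (2,7) w=2
  (3,5) w=2
  (2,4) w=3
  (5,6) w=3
  (1,6) w=4
  (4,6) w=4
  (3,6) w=5
  (3,7) w=6
  (6,7) w=6
  (3,4) w=7
  (1,5) w=8
  (1,2) w=8
  (4,5) w=8
  (5,7) w=8

Add edge (1,3) w=2 -- no cycle. Running total: 2
Add edge (1,4) w=2 -- no cycle. Running total: 4
Add edge (2,7) w=2 -- no cycle. Running total: 6
Add edge (3,5) w=2 -- no cycle. Running total: 8
Add edge (2,4) w=3 -- no cycle. Running total: 11
Add edge (5,6) w=3 -- no cycle. Running total: 14

MST edges: (1,3,w=2), (1,4,w=2), (2,7,w=2), (3,5,w=2), (2,4,w=3), (5,6,w=3)
Total MST weight: 2 + 2 + 2 + 2 + 3 + 3 = 14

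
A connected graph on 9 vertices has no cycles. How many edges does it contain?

A tree on n vertices always has exactly n - 1 edges.
For n = 9: edges = 9 - 1 = 8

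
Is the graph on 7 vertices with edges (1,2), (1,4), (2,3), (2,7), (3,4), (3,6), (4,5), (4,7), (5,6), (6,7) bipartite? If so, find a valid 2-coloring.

Step 1: Attempt 2-coloring using BFS:
  Start at vertex 1, assign color 0
  Color vertex 2 with color 1 (neighbor of 1)
  Color vertex 4 with color 1 (neighbor of 1)
  Color vertex 3 with color 0 (neighbor of 2)
  Color vertex 7 with color 0 (neighbor of 2)
  Color vertex 5 with color 0 (neighbor of 4)
  Color vertex 6 with color 1 (neighbor of 3)

Step 2: 2-coloring succeeded. No conflicts found.
  Set A (color 0): {1, 3, 5, 7}
  Set B (color 1): {2, 4, 6}

The graph is bipartite with partition {1, 3, 5, 7}, {2, 4, 6}.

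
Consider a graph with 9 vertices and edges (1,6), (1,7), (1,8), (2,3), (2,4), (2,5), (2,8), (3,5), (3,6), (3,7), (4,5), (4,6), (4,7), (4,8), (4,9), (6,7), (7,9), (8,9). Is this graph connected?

Step 1: Build adjacency list from edges:
  1: 6, 7, 8
  2: 3, 4, 5, 8
  3: 2, 5, 6, 7
  4: 2, 5, 6, 7, 8, 9
  5: 2, 3, 4
  6: 1, 3, 4, 7
  7: 1, 3, 4, 6, 9
  8: 1, 2, 4, 9
  9: 4, 7, 8

Step 2: Run BFS/DFS from vertex 1:
  Visited: {1, 6, 7, 8, 3, 4, 9, 2, 5}
  Reached 9 of 9 vertices

Step 3: All 9 vertices reached from vertex 1, so the graph is connected.
Answer: Yes, the graph is connected.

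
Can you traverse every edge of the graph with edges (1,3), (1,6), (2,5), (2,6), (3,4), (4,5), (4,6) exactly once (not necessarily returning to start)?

Step 1: Find the degree of each vertex:
  deg(1) = 2
  deg(2) = 2
  deg(3) = 2
  deg(4) = 3
  deg(5) = 2
  deg(6) = 3

Step 2: Count vertices with odd degree:
  Odd-degree vertices: 4, 6 (2 total)

Step 3: Apply Euler's theorem:
  - Eulerian circuit exists iff graph is connected and all vertices have even degree
  - Eulerian path exists iff graph is connected and has 0 or 2 odd-degree vertices

Graph is connected with exactly 2 odd-degree vertices (4, 6).
Eulerian path exists (starting and ending at the odd-degree vertices), but no Eulerian circuit.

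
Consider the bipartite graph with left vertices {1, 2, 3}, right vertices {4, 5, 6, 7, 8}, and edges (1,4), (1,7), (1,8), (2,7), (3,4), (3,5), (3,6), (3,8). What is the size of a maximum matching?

Step 1: List the neighbors of each left vertex:
  1: 4, 7, 8
  2: 7
  3: 4, 5, 6, 8

Step 2: Greedily match left vertices, then look for augmenting paths:
  Match 1 -- 4
  Match 2 -- 7
  Match 3 -- 5
  No augmenting path remains.

Step 3: Verify this is maximum:
  Matching size 3 = min(|L|, |R|) = min(3, 5), which is an upper bound, so this matching is maximum.

Maximum matching: {(1,4), (2,7), (3,5)}
Size: 3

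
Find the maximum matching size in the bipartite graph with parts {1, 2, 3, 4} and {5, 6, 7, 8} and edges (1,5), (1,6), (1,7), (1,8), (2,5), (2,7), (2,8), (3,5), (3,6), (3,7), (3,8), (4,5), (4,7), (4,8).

Step 1: List the neighbors of each left vertex:
  1: 5, 6, 7, 8
  2: 5, 7, 8
  3: 5, 6, 7, 8
  4: 5, 7, 8

Step 2: Greedily match left vertices, then look for augmenting paths:
  Match 1 -- 5
  Match 2 -- 7
  Match 3 -- 6
  Match 4 -- 8
  No augmenting path remains.

Step 3: Verify this is maximum:
  Matching size 4 = min(|L|, |R|) = min(4, 4), which is an upper bound, so this matching is maximum.

Maximum matching: {(1,5), (2,7), (3,6), (4,8)}
Size: 4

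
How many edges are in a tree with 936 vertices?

A tree on n vertices always has exactly n - 1 edges.
For n = 936: edges = 936 - 1 = 935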